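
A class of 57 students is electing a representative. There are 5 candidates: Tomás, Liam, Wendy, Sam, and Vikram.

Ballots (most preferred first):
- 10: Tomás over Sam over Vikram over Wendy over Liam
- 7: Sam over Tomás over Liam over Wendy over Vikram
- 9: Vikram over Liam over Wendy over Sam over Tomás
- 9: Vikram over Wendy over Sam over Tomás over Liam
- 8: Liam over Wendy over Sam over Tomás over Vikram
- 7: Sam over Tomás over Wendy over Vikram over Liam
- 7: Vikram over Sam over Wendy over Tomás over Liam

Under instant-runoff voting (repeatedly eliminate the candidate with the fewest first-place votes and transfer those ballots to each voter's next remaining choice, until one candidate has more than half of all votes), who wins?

Sam

Round 1: Tomás 10, Liam 8, Wendy 0, Sam 14, Vikram 25. Wendy eliminated.
Round 2: Tomás 10, Liam 8, Sam 14, Vikram 25. Liam eliminated.
Round 3: Tomás 10, Sam 22, Vikram 25. Tomás eliminated.
Round 4: Sam 32, Vikram 25. Sam has a majority (≥29).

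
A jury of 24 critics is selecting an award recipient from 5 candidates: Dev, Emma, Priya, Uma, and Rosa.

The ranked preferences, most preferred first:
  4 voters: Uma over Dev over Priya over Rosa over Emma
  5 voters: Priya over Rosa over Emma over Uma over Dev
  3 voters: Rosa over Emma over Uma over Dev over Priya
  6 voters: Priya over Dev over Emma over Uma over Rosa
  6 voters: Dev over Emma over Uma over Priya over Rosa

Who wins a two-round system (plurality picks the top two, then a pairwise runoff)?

Dev

Round 1 first-place votes: Dev 6, Emma 0, Priya 11, Uma 4, Rosa 3. Priya and Dev advance.
Runoff: Priya is ranked above Dev on 11 ballots, Dev above Priya on 13.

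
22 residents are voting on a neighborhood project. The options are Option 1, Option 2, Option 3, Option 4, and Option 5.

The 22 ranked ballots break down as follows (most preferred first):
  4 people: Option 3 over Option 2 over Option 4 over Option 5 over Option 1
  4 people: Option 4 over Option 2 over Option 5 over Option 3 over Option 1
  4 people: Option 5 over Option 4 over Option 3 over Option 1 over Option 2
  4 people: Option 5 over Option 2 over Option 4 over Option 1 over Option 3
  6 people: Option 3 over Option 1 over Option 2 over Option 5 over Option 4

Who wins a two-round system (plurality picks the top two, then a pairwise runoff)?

Option 5

Round 1 first-place votes: Option 1 0, Option 2 0, Option 3 10, Option 4 4, Option 5 8. Option 3 and Option 5 advance.
Runoff: Option 3 is ranked above Option 5 on 10 ballots, Option 5 above Option 3 on 12.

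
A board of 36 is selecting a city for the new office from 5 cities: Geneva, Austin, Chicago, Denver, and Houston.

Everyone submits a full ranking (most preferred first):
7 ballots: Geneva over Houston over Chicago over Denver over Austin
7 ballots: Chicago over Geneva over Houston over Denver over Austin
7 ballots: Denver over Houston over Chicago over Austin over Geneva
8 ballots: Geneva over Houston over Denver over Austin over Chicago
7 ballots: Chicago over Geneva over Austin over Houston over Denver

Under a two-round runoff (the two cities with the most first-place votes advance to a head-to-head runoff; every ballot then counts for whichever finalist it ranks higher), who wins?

Chicago

Round 1 first-place votes: Geneva 15, Austin 0, Chicago 14, Denver 7, Houston 0. Geneva and Chicago advance.
Runoff: Geneva is ranked above Chicago on 15 ballots, Chicago above Geneva on 21.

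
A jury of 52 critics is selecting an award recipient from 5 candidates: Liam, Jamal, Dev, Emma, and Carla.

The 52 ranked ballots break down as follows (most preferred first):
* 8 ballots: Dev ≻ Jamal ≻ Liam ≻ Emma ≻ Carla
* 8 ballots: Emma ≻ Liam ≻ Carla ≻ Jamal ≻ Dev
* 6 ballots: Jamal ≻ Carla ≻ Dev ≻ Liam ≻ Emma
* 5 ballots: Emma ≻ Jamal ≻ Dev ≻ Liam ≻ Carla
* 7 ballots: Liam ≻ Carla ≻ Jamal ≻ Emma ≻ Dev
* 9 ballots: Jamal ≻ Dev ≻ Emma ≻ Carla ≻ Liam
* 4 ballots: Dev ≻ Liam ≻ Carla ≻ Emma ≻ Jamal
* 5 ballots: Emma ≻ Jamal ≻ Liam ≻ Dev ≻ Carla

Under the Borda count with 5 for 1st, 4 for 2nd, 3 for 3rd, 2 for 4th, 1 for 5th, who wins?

Jamal

Liam: 8×3 + 8×4 + 6×2 + 5×2 + 7×5 + 9×1 + 4×4 + 5×3 = 153
Jamal: 8×4 + 8×2 + 6×5 + 5×4 + 7×3 + 9×5 + 4×1 + 5×4 = 188
Dev: 8×5 + 8×1 + 6×3 + 5×3 + 7×1 + 9×4 + 4×5 + 5×2 = 154
Emma: 8×2 + 8×5 + 6×1 + 5×5 + 7×2 + 9×3 + 4×2 + 5×5 = 161
Carla: 8×1 + 8×3 + 6×4 + 5×1 + 7×4 + 9×2 + 4×3 + 5×1 = 124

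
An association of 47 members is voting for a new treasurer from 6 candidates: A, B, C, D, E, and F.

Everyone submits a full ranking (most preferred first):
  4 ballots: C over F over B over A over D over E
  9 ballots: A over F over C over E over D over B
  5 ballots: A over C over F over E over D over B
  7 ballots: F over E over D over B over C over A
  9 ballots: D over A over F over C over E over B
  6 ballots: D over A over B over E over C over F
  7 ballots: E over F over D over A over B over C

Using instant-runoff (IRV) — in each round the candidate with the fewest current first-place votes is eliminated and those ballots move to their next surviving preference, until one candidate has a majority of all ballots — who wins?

F

Round 1: A 14, B 0, C 4, D 15, E 7, F 7. B eliminated.
Round 2: A 14, C 4, D 15, E 7, F 7. C eliminated.
Round 3: A 14, D 15, E 7, F 11. E eliminated.
Round 4: A 14, D 15, F 18. A eliminated.
Round 5: D 15, F 32. F has a majority (≥24).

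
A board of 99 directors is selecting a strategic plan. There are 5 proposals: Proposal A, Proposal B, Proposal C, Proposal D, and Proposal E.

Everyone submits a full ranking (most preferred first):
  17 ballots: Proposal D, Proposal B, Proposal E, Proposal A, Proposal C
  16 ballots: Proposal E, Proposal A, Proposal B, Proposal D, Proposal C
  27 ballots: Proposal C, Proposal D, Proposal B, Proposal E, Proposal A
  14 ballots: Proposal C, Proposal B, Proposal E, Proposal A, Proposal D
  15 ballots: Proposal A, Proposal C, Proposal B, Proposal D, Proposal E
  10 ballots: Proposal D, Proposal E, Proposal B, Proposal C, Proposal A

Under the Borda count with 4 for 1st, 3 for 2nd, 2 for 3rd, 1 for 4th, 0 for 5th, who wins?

Proposal A: 17×1 + 16×3 + 27×0 + 14×1 + 15×4 + 10×0 = 139
Proposal B: 17×3 + 16×2 + 27×2 + 14×3 + 15×2 + 10×2 = 229
Proposal C: 17×0 + 16×0 + 27×4 + 14×4 + 15×3 + 10×1 = 219
Proposal D: 17×4 + 16×1 + 27×3 + 14×0 + 15×1 + 10×4 = 220
Proposal E: 17×2 + 16×4 + 27×1 + 14×2 + 15×0 + 10×3 = 183

Proposal B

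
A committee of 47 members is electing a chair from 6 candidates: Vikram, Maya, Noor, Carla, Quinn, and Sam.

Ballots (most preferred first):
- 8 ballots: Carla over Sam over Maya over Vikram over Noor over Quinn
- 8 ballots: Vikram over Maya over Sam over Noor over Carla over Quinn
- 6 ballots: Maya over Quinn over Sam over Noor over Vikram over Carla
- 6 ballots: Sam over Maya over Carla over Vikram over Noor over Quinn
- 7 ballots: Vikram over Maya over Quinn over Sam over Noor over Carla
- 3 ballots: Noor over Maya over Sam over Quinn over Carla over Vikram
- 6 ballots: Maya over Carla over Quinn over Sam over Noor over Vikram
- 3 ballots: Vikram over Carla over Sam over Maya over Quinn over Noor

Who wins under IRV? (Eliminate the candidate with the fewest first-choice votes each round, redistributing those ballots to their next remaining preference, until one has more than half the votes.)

Round 1: Vikram 18, Maya 12, Noor 3, Carla 8, Quinn 0, Sam 6. Quinn eliminated.
Round 2: Vikram 18, Maya 12, Noor 3, Carla 8, Sam 6. Noor eliminated.
Round 3: Vikram 18, Maya 15, Carla 8, Sam 6. Sam eliminated.
Round 4: Vikram 18, Maya 21, Carla 8. Carla eliminated.
Round 5: Vikram 18, Maya 29. Maya has a majority (≥24).

Maya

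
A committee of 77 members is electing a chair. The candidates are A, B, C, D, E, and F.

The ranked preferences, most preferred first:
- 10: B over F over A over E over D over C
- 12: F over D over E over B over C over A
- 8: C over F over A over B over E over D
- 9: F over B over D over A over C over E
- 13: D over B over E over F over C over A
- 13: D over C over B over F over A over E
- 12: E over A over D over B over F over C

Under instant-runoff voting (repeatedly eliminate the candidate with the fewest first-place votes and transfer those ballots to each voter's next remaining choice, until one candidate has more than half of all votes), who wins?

F

Round 1: A 0, B 10, C 8, D 26, E 12, F 21. A eliminated.
Round 2: B 10, C 8, D 26, E 12, F 21. C eliminated.
Round 3: B 10, D 26, E 12, F 29. B eliminated.
Round 4: D 26, E 12, F 39. F has a majority (≥39).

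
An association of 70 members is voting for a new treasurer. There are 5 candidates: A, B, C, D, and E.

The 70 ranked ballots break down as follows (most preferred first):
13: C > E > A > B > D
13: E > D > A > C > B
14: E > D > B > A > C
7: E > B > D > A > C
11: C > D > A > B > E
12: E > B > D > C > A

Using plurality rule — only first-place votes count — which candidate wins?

First-place votes: A 0, B 0, C 24, D 0, E 46.

E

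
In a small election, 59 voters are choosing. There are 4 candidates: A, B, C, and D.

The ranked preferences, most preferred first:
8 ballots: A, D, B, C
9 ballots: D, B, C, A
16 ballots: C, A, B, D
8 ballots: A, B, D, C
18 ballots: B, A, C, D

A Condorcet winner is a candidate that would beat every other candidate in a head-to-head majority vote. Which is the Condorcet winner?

A

A vs B: 32–27
A vs C: 34–25
A vs D: 50–9
A beats every other candidate.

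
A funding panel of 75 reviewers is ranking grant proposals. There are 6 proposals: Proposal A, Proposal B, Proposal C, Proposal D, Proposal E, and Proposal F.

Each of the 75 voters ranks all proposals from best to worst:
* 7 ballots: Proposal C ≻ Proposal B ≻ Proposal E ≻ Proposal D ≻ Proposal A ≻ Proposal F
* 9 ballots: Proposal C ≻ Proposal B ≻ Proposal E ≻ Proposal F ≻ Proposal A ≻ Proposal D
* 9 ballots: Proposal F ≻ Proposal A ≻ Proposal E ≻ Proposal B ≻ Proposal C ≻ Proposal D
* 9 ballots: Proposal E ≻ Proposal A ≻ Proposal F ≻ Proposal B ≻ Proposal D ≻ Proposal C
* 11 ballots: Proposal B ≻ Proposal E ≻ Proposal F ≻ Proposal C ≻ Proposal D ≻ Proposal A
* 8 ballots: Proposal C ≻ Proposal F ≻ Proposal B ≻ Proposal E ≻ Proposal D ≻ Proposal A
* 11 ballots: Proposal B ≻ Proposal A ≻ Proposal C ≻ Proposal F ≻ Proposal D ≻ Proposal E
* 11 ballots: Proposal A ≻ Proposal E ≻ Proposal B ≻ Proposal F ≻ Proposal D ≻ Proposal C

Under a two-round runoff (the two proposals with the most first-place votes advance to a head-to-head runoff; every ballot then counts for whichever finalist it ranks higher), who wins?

Proposal B

Round 1 first-place votes: Proposal A 11, Proposal B 22, Proposal C 24, Proposal D 0, Proposal E 9, Proposal F 9. Proposal C and Proposal B advance.
Runoff: Proposal C is ranked above Proposal B on 24 ballots, Proposal B above Proposal C on 51.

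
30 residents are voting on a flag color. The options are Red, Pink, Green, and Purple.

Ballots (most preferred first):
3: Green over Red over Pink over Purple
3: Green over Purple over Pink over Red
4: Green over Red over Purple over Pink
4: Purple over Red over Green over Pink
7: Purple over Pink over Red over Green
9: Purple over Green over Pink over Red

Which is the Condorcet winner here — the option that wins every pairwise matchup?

Purple

Purple vs Red: 23–7
Purple vs Pink: 27–3
Purple vs Green: 20–10
Purple beats every other option.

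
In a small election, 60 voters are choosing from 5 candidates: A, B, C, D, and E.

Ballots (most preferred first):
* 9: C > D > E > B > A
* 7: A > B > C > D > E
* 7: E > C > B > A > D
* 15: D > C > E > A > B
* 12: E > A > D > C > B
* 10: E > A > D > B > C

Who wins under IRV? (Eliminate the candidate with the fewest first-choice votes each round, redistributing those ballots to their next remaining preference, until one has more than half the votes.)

Round 1: A 7, B 0, C 9, D 15, E 29. B eliminated.
Round 2: A 7, C 9, D 15, E 29. A eliminated.
Round 3: C 16, D 15, E 29. D eliminated.
Round 4: C 31, E 29. C has a majority (≥31).

C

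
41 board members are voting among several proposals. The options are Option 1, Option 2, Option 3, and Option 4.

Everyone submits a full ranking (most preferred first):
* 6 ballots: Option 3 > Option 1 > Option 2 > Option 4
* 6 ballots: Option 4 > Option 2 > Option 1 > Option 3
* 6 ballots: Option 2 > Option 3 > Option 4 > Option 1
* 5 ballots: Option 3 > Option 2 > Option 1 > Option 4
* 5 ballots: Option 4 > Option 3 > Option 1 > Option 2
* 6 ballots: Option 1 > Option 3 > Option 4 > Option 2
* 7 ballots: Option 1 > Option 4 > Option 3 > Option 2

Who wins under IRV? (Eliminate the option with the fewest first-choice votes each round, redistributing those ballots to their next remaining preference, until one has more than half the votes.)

Option 3

Round 1: Option 1 13, Option 2 6, Option 3 11, Option 4 11. Option 2 eliminated.
Round 2: Option 1 13, Option 3 17, Option 4 11. Option 4 eliminated.
Round 3: Option 1 19, Option 3 22. Option 3 has a majority (≥21).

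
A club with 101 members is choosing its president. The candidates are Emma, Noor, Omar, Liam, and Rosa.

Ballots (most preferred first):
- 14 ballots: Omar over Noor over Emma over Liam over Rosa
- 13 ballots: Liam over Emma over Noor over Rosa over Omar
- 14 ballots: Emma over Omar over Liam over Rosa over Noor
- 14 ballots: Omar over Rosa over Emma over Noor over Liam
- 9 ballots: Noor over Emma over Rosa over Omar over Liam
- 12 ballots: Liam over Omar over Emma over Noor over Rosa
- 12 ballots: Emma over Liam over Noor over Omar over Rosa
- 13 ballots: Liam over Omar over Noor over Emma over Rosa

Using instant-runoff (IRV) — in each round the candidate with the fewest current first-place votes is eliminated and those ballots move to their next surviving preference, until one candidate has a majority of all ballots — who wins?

Round 1: Emma 26, Noor 9, Omar 28, Liam 38, Rosa 0. Rosa eliminated.
Round 2: Emma 26, Noor 9, Omar 28, Liam 38. Noor eliminated.
Round 3: Emma 35, Omar 28, Liam 38. Omar eliminated.
Round 4: Emma 63, Liam 38. Emma has a majority (≥51).

Emma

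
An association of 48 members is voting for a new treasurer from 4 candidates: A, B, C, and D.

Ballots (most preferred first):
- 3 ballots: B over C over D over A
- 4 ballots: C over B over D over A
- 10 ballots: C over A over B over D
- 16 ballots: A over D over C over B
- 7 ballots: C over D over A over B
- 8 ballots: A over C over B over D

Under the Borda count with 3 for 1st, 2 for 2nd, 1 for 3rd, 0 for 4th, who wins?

A: 3×0 + 4×0 + 10×2 + 16×3 + 7×1 + 8×3 = 99
B: 3×3 + 4×2 + 10×1 + 16×0 + 7×0 + 8×1 = 35
C: 3×2 + 4×3 + 10×3 + 16×1 + 7×3 + 8×2 = 101
D: 3×1 + 4×1 + 10×0 + 16×2 + 7×2 + 8×0 = 53

C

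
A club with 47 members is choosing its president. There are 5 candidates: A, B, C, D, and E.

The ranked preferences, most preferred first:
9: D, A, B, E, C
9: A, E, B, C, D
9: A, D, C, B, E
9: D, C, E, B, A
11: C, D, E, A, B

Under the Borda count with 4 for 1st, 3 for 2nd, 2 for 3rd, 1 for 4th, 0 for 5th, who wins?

A: 9×3 + 9×4 + 9×4 + 9×0 + 11×1 = 110
B: 9×2 + 9×2 + 9×1 + 9×1 + 11×0 = 54
C: 9×0 + 9×1 + 9×2 + 9×3 + 11×4 = 98
D: 9×4 + 9×0 + 9×3 + 9×4 + 11×3 = 132
E: 9×1 + 9×3 + 9×0 + 9×2 + 11×2 = 76

D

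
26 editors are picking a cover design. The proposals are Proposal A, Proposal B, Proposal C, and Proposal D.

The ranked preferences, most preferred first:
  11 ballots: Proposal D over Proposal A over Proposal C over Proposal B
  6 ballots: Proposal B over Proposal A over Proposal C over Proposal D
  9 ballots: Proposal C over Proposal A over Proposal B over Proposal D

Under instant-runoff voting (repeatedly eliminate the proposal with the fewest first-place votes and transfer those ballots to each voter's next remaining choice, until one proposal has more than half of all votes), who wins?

Proposal C

Round 1: Proposal A 0, Proposal B 6, Proposal C 9, Proposal D 11. Proposal A eliminated.
Round 2: Proposal B 6, Proposal C 9, Proposal D 11. Proposal B eliminated.
Round 3: Proposal C 15, Proposal D 11. Proposal C has a majority (≥14).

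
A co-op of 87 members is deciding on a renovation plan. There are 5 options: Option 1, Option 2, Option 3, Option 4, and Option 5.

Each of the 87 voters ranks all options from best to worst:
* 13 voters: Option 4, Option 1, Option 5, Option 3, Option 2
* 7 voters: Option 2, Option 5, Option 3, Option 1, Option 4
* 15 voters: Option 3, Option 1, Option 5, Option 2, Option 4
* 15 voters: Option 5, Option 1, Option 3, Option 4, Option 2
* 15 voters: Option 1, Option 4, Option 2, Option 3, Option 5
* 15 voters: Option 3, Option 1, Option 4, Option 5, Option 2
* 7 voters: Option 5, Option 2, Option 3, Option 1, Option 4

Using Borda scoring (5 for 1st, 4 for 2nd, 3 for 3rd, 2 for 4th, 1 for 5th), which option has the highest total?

Option 1

Option 1: 13×4 + 7×2 + 15×4 + 15×4 + 15×5 + 15×4 + 7×2 = 335
Option 2: 13×1 + 7×5 + 15×2 + 15×1 + 15×3 + 15×1 + 7×4 = 181
Option 3: 13×2 + 7×3 + 15×5 + 15×3 + 15×2 + 15×5 + 7×3 = 293
Option 4: 13×5 + 7×1 + 15×1 + 15×2 + 15×4 + 15×3 + 7×1 = 229
Option 5: 13×3 + 7×4 + 15×3 + 15×5 + 15×1 + 15×2 + 7×5 = 267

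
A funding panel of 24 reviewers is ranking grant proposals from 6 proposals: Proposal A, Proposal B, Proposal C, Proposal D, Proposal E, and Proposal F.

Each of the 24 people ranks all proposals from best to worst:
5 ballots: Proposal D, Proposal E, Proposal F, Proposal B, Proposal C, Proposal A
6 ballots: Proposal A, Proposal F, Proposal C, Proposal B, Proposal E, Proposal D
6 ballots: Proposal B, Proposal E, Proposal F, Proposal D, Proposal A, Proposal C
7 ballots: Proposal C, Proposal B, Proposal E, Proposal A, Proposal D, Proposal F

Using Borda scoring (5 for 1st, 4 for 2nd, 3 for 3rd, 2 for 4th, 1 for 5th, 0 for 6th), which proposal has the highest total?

Proposal B

Proposal A: 5×0 + 6×5 + 6×1 + 7×2 = 50
Proposal B: 5×2 + 6×2 + 6×5 + 7×4 = 80
Proposal C: 5×1 + 6×3 + 6×0 + 7×5 = 58
Proposal D: 5×5 + 6×0 + 6×2 + 7×1 = 44
Proposal E: 5×4 + 6×1 + 6×4 + 7×3 = 71
Proposal F: 5×3 + 6×4 + 6×3 + 7×0 = 57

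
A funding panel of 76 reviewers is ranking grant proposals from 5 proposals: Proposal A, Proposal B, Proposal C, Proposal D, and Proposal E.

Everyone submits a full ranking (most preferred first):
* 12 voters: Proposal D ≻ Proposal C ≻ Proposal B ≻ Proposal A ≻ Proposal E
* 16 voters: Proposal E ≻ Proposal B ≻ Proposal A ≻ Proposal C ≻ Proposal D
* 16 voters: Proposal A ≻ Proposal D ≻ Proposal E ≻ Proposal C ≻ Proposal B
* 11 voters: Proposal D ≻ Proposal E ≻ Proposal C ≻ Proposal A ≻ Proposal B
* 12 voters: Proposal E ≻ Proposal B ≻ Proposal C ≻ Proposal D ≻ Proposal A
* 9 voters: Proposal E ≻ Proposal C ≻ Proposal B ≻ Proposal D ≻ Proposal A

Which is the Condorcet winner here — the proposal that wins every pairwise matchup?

Proposal D vs Proposal A: 44–32
Proposal D vs Proposal B: 39–37
Proposal D vs Proposal C: 39–37
Proposal D vs Proposal E: 39–37
Proposal D beats every other proposal.

Proposal D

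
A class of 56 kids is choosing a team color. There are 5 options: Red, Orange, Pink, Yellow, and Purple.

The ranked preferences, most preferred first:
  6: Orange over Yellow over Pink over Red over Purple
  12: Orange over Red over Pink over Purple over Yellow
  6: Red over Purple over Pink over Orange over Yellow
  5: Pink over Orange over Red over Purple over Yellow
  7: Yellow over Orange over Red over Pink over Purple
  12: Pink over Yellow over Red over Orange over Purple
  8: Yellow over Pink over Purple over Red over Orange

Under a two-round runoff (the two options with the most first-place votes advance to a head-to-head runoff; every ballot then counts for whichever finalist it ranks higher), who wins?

Round 1 first-place votes: Red 6, Orange 18, Pink 17, Yellow 15, Purple 0. Orange and Pink advance.
Runoff: Orange is ranked above Pink on 25 ballots, Pink above Orange on 31.

Pink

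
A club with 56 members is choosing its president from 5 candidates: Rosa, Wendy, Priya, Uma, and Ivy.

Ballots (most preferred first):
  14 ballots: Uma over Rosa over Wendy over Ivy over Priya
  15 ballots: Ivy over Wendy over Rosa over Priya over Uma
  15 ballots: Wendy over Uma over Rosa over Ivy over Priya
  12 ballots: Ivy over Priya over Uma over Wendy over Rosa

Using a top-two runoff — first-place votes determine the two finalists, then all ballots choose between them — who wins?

Wendy

Round 1 first-place votes: Rosa 0, Wendy 15, Priya 0, Uma 14, Ivy 27. Ivy and Wendy advance.
Runoff: Ivy is ranked above Wendy on 27 ballots, Wendy above Ivy on 29.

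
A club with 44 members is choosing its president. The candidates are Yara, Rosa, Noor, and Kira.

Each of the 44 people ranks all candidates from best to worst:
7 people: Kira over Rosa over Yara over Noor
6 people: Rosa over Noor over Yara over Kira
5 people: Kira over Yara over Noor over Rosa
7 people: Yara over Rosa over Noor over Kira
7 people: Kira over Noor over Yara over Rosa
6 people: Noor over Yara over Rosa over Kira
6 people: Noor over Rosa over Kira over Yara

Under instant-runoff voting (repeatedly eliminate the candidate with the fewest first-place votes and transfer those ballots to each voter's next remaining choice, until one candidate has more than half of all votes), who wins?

Noor

Round 1: Yara 7, Rosa 6, Noor 12, Kira 19. Rosa eliminated.
Round 2: Yara 7, Noor 18, Kira 19. Yara eliminated.
Round 3: Noor 25, Kira 19. Noor has a majority (≥23).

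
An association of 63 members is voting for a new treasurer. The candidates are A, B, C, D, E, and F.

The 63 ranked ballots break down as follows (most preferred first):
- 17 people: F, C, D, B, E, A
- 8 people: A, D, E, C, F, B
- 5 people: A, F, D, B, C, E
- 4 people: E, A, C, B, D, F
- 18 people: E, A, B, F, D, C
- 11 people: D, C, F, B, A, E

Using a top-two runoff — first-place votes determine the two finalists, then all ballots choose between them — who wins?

F

Round 1 first-place votes: A 13, B 0, C 0, D 11, E 22, F 17. E and F advance.
Runoff: E is ranked above F on 30 ballots, F above E on 33.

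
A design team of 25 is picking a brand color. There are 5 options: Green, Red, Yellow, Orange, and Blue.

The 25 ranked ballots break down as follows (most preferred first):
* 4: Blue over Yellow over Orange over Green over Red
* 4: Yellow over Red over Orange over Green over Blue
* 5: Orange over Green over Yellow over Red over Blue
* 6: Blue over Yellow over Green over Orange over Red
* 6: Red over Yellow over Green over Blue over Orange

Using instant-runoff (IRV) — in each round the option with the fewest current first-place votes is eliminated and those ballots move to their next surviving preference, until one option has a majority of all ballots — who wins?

Round 1: Green 0, Red 6, Yellow 4, Orange 5, Blue 10. Green eliminated.
Round 2: Red 6, Yellow 4, Orange 5, Blue 10. Yellow eliminated.
Round 3: Red 10, Orange 5, Blue 10. Orange eliminated.
Round 4: Red 15, Blue 10. Red has a majority (≥13).

Red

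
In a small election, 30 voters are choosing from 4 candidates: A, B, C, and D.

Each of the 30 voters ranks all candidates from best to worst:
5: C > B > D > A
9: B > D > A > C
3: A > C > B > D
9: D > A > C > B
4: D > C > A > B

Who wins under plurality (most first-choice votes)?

First-place votes: A 3, B 9, C 5, D 13.

D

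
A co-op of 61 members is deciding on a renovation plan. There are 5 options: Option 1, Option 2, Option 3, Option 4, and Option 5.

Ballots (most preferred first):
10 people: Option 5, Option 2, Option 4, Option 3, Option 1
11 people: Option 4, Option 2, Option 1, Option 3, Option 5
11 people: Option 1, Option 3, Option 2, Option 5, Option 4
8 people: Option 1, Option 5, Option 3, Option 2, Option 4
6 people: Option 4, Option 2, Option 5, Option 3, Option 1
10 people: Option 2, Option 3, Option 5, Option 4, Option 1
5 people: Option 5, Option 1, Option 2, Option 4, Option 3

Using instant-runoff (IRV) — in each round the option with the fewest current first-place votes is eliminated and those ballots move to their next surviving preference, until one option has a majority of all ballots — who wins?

Option 5

Round 1: Option 1 19, Option 2 10, Option 3 0, Option 4 17, Option 5 15. Option 3 eliminated.
Round 2: Option 1 19, Option 2 10, Option 4 17, Option 5 15. Option 2 eliminated.
Round 3: Option 1 19, Option 4 17, Option 5 25. Option 4 eliminated.
Round 4: Option 1 30, Option 5 31. Option 5 has a majority (≥31).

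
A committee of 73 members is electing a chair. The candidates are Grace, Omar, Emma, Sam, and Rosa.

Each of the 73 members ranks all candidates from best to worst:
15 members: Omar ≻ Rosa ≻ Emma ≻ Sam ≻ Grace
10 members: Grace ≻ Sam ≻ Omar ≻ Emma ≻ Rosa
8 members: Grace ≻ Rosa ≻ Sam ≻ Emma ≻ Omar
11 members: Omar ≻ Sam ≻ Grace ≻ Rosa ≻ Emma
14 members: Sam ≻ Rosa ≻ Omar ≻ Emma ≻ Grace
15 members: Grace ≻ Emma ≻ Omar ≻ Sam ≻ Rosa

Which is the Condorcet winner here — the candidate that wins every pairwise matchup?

Omar

Omar vs Grace: 40–33
Omar vs Emma: 50–23
Omar vs Sam: 41–32
Omar vs Rosa: 51–22
Omar beats every other candidate.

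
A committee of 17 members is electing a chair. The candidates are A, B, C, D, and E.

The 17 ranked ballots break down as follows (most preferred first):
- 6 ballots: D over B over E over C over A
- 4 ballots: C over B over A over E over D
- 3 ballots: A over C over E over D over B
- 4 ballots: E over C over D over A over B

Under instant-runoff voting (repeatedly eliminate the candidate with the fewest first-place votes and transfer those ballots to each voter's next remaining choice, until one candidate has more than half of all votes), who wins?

Round 1: A 3, B 0, C 4, D 6, E 4. B eliminated.
Round 2: A 3, C 4, D 6, E 4. A eliminated.
Round 3: C 7, D 6, E 4. E eliminated.
Round 4: C 11, D 6. C has a majority (≥9).

C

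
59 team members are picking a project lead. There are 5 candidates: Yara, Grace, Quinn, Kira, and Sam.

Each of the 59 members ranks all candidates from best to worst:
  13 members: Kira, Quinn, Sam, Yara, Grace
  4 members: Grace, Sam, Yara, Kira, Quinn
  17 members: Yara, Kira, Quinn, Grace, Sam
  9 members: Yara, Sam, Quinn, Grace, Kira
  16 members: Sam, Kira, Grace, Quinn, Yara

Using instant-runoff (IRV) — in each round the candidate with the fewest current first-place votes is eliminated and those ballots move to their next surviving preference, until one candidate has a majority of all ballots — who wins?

Sam

Round 1: Yara 26, Grace 4, Quinn 0, Kira 13, Sam 16. Quinn eliminated.
Round 2: Yara 26, Grace 4, Kira 13, Sam 16. Grace eliminated.
Round 3: Yara 26, Kira 13, Sam 20. Kira eliminated.
Round 4: Yara 26, Sam 33. Sam has a majority (≥30).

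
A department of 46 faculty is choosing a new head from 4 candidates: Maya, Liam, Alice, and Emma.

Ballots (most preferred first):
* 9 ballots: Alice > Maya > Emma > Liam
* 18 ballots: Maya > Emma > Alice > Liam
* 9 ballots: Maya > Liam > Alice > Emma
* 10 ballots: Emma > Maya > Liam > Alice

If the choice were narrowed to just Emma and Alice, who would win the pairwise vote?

Emma is ranked above Alice on 28 ballots; Alice above Emma on 18.

Emma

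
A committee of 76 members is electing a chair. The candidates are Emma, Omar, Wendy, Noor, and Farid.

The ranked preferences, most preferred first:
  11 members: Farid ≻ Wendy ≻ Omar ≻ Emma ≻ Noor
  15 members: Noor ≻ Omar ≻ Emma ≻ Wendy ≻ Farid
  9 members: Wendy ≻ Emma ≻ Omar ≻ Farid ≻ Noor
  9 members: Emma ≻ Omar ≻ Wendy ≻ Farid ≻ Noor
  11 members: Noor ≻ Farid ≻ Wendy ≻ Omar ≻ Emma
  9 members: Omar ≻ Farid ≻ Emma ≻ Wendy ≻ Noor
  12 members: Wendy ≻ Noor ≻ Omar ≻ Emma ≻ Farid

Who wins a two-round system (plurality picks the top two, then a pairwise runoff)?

Wendy

Round 1 first-place votes: Emma 9, Omar 9, Wendy 21, Noor 26, Farid 11. Noor and Wendy advance.
Runoff: Noor is ranked above Wendy on 26 ballots, Wendy above Noor on 50.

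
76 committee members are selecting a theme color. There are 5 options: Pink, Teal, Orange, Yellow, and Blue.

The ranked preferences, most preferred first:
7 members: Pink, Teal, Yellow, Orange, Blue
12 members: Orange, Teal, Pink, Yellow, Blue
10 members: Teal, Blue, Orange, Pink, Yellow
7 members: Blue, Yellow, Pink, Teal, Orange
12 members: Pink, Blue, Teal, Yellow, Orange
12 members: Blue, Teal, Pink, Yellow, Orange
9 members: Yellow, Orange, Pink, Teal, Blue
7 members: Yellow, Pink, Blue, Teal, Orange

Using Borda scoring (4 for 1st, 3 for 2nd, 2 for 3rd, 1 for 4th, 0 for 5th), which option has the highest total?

Pink

Pink: 7×4 + 12×2 + 10×1 + 7×2 + 12×4 + 12×2 + 9×2 + 7×3 = 187
Teal: 7×3 + 12×3 + 10×4 + 7×1 + 12×2 + 12×3 + 9×1 + 7×1 = 180
Orange: 7×1 + 12×4 + 10×2 + 7×0 + 12×0 + 12×0 + 9×3 + 7×0 = 102
Yellow: 7×2 + 12×1 + 10×0 + 7×3 + 12×1 + 12×1 + 9×4 + 7×4 = 135
Blue: 7×0 + 12×0 + 10×3 + 7×4 + 12×3 + 12×4 + 9×0 + 7×2 = 156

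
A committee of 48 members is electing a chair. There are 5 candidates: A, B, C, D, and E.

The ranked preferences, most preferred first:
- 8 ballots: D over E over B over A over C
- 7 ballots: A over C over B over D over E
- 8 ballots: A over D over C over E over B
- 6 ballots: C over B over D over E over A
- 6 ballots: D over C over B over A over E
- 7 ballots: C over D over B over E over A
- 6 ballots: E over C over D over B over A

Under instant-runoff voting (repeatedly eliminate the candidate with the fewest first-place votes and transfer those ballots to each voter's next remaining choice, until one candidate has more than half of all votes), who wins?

Round 1: A 15, B 0, C 13, D 14, E 6. B eliminated.
Round 2: A 15, C 13, D 14, E 6. E eliminated.
Round 3: A 15, C 19, D 14. D eliminated.
Round 4: A 23, C 25. C has a majority (≥25).

C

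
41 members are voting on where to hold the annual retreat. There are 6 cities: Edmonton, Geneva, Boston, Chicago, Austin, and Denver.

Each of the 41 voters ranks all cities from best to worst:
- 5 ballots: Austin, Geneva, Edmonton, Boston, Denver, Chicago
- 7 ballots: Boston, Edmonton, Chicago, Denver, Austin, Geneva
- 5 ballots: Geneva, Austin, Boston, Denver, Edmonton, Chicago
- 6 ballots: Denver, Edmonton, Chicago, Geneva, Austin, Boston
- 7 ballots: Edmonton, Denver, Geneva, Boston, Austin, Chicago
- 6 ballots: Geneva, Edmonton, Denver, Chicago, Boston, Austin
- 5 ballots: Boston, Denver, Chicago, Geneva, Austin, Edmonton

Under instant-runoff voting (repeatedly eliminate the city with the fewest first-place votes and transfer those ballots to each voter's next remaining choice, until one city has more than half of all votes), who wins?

Geneva

Round 1: Edmonton 7, Geneva 11, Boston 12, Chicago 0, Austin 5, Denver 6. Chicago eliminated.
Round 2: Edmonton 7, Geneva 11, Boston 12, Austin 5, Denver 6. Austin eliminated.
Round 3: Edmonton 7, Geneva 16, Boston 12, Denver 6. Denver eliminated.
Round 4: Edmonton 13, Geneva 16, Boston 12. Boston eliminated.
Round 5: Edmonton 20, Geneva 21. Geneva has a majority (≥21).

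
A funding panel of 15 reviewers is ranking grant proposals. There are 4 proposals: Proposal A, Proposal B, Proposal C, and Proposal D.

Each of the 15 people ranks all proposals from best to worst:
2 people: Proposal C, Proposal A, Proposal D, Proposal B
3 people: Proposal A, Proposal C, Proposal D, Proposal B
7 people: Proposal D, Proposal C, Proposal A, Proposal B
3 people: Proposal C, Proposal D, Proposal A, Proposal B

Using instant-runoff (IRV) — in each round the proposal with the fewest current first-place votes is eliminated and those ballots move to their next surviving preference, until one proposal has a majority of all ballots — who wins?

Proposal C

Round 1: Proposal A 3, Proposal B 0, Proposal C 5, Proposal D 7. Proposal B eliminated.
Round 2: Proposal A 3, Proposal C 5, Proposal D 7. Proposal A eliminated.
Round 3: Proposal C 8, Proposal D 7. Proposal C has a majority (≥8).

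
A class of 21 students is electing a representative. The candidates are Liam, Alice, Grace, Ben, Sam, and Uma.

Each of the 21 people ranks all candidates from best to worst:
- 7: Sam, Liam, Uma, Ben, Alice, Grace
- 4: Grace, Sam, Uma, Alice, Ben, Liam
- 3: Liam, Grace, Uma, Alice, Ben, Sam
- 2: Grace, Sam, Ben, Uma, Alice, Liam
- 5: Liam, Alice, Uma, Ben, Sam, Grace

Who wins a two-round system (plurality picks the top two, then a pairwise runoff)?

Round 1 first-place votes: Liam 8, Alice 0, Grace 6, Ben 0, Sam 7, Uma 0. Liam and Sam advance.
Runoff: Liam is ranked above Sam on 8 ballots, Sam above Liam on 13.

Sam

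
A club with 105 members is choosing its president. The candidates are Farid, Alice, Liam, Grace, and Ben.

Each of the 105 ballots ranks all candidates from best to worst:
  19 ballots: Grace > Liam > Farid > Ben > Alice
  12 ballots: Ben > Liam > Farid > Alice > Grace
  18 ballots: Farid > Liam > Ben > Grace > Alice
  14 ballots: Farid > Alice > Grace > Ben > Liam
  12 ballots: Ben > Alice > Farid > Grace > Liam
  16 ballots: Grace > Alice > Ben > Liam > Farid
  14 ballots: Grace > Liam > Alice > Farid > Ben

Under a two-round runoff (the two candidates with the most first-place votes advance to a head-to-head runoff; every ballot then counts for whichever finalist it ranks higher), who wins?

Round 1 first-place votes: Farid 32, Alice 0, Liam 0, Grace 49, Ben 24. Grace and Farid advance.
Runoff: Grace is ranked above Farid on 49 ballots, Farid above Grace on 56.

Farid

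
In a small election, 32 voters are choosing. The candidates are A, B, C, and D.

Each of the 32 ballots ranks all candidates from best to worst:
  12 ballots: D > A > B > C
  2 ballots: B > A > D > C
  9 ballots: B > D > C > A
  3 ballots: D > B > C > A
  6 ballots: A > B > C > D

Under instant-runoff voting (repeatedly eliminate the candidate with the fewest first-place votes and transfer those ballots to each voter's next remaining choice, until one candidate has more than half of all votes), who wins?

Round 1: A 6, B 11, C 0, D 15. C eliminated.
Round 2: A 6, B 11, D 15. A eliminated.
Round 3: B 17, D 15. B has a majority (≥17).

B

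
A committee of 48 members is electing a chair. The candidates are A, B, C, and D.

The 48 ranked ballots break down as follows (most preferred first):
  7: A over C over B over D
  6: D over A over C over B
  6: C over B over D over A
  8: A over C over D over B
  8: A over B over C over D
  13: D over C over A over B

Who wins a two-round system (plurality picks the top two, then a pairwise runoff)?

D

Round 1 first-place votes: A 23, B 0, C 6, D 19. A and D advance.
Runoff: A is ranked above D on 23 ballots, D above A on 25.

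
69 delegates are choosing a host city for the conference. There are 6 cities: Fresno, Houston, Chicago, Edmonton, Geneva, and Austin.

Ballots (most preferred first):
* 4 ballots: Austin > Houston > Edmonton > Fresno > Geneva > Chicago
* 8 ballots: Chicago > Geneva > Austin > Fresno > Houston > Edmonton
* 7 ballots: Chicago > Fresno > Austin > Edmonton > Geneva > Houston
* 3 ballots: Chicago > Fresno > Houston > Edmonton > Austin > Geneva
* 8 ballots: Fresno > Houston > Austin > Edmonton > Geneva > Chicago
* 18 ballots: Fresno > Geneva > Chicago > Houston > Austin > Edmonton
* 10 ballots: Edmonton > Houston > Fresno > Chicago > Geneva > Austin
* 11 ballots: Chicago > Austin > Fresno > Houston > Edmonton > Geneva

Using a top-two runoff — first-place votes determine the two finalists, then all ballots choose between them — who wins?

Fresno

Round 1 first-place votes: Fresno 26, Houston 0, Chicago 29, Edmonton 10, Geneva 0, Austin 4. Chicago and Fresno advance.
Runoff: Chicago is ranked above Fresno on 29 ballots, Fresno above Chicago on 40.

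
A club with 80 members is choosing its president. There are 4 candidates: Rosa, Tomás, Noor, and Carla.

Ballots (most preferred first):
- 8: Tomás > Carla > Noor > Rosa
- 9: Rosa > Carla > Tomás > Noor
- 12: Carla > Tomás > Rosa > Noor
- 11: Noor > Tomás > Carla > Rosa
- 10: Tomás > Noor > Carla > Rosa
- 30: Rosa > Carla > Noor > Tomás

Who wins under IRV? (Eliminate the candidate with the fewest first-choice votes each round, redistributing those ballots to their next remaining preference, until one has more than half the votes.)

Round 1: Rosa 39, Tomás 18, Noor 11, Carla 12. Noor eliminated.
Round 2: Rosa 39, Tomás 29, Carla 12. Carla eliminated.
Round 3: Rosa 39, Tomás 41. Tomás has a majority (≥41).

Tomás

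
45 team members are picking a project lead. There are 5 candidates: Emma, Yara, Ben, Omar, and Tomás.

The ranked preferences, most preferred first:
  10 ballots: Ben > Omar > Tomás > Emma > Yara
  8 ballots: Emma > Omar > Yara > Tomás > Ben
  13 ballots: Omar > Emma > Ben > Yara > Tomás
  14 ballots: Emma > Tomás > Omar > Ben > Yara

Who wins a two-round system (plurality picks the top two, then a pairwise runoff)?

Omar

Round 1 first-place votes: Emma 22, Yara 0, Ben 10, Omar 13, Tomás 0. Emma and Omar advance.
Runoff: Emma is ranked above Omar on 22 ballots, Omar above Emma on 23.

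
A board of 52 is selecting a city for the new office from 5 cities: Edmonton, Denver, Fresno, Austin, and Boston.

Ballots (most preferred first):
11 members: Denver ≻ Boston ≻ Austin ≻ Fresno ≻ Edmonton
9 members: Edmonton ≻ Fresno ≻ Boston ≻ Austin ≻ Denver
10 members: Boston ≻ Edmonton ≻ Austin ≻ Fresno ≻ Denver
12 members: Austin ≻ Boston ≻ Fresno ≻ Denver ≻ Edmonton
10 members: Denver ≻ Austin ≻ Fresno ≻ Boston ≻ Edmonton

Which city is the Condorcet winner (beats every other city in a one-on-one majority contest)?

Boston vs Edmonton: 43–9
Boston vs Denver: 31–21
Boston vs Fresno: 33–19
Boston vs Austin: 30–22
Boston beats every other city.

Boston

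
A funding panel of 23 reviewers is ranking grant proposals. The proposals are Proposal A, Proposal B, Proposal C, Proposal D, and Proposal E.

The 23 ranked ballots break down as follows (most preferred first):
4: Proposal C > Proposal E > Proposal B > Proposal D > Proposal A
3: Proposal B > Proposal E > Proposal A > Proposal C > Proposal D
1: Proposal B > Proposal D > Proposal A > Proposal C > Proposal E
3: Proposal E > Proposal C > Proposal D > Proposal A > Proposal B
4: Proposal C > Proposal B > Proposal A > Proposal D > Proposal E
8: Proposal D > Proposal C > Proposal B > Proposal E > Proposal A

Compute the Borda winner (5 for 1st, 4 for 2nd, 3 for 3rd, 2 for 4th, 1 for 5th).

Proposal A: 4×1 + 3×3 + 1×3 + 3×2 + 4×3 + 8×1 = 42
Proposal B: 4×3 + 3×5 + 1×5 + 3×1 + 4×4 + 8×3 = 75
Proposal C: 4×5 + 3×2 + 1×2 + 3×4 + 4×5 + 8×4 = 92
Proposal D: 4×2 + 3×1 + 1×4 + 3×3 + 4×2 + 8×5 = 72
Proposal E: 4×4 + 3×4 + 1×1 + 3×5 + 4×1 + 8×2 = 64

Proposal C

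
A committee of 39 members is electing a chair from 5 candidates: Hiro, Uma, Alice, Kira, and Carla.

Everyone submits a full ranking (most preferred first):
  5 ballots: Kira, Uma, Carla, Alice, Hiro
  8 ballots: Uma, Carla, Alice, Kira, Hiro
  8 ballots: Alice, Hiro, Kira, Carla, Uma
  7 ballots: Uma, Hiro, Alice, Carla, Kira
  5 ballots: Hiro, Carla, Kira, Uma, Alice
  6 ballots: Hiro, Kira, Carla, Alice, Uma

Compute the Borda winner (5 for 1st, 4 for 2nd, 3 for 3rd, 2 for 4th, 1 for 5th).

Hiro: 5×1 + 8×1 + 8×4 + 7×4 + 5×5 + 6×5 = 128
Uma: 5×4 + 8×5 + 8×1 + 7×5 + 5×2 + 6×1 = 119
Alice: 5×2 + 8×3 + 8×5 + 7×3 + 5×1 + 6×2 = 112
Kira: 5×5 + 8×2 + 8×3 + 7×1 + 5×3 + 6×4 = 111
Carla: 5×3 + 8×4 + 8×2 + 7×2 + 5×4 + 6×3 = 115

Hiro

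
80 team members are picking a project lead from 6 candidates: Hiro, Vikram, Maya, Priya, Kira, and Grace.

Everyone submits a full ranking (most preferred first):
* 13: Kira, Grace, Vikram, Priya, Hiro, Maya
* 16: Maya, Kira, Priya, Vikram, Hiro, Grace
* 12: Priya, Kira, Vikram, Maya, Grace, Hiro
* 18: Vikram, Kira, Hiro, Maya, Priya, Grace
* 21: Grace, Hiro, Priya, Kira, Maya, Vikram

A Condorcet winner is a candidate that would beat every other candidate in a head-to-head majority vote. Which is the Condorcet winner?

Kira

Kira vs Hiro: 59–21
Kira vs Vikram: 62–18
Kira vs Maya: 64–16
Kira vs Priya: 47–33
Kira vs Grace: 59–21
Kira beats every other candidate.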